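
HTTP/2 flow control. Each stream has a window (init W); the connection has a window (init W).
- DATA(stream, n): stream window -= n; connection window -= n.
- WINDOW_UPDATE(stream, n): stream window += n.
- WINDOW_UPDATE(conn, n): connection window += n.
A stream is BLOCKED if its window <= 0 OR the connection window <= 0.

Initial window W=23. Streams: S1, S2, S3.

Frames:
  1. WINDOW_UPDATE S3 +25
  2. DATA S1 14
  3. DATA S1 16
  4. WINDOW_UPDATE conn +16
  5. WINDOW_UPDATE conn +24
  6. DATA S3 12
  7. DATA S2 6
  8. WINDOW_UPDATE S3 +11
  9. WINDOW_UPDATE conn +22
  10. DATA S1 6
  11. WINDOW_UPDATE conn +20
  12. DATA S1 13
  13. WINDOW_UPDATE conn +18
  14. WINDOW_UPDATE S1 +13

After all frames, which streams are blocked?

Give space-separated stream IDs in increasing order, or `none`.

Op 1: conn=23 S1=23 S2=23 S3=48 blocked=[]
Op 2: conn=9 S1=9 S2=23 S3=48 blocked=[]
Op 3: conn=-7 S1=-7 S2=23 S3=48 blocked=[1, 2, 3]
Op 4: conn=9 S1=-7 S2=23 S3=48 blocked=[1]
Op 5: conn=33 S1=-7 S2=23 S3=48 blocked=[1]
Op 6: conn=21 S1=-7 S2=23 S3=36 blocked=[1]
Op 7: conn=15 S1=-7 S2=17 S3=36 blocked=[1]
Op 8: conn=15 S1=-7 S2=17 S3=47 blocked=[1]
Op 9: conn=37 S1=-7 S2=17 S3=47 blocked=[1]
Op 10: conn=31 S1=-13 S2=17 S3=47 blocked=[1]
Op 11: conn=51 S1=-13 S2=17 S3=47 blocked=[1]
Op 12: conn=38 S1=-26 S2=17 S3=47 blocked=[1]
Op 13: conn=56 S1=-26 S2=17 S3=47 blocked=[1]
Op 14: conn=56 S1=-13 S2=17 S3=47 blocked=[1]

Answer: S1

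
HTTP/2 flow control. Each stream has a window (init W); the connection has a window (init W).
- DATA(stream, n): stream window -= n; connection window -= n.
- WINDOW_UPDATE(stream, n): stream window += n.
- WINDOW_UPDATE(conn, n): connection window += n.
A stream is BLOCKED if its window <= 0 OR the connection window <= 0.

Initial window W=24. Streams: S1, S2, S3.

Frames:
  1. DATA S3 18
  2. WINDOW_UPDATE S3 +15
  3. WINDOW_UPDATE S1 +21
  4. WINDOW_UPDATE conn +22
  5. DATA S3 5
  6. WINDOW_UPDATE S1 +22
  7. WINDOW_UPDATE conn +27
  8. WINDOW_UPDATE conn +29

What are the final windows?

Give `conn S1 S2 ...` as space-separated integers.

Op 1: conn=6 S1=24 S2=24 S3=6 blocked=[]
Op 2: conn=6 S1=24 S2=24 S3=21 blocked=[]
Op 3: conn=6 S1=45 S2=24 S3=21 blocked=[]
Op 4: conn=28 S1=45 S2=24 S3=21 blocked=[]
Op 5: conn=23 S1=45 S2=24 S3=16 blocked=[]
Op 6: conn=23 S1=67 S2=24 S3=16 blocked=[]
Op 7: conn=50 S1=67 S2=24 S3=16 blocked=[]
Op 8: conn=79 S1=67 S2=24 S3=16 blocked=[]

Answer: 79 67 24 16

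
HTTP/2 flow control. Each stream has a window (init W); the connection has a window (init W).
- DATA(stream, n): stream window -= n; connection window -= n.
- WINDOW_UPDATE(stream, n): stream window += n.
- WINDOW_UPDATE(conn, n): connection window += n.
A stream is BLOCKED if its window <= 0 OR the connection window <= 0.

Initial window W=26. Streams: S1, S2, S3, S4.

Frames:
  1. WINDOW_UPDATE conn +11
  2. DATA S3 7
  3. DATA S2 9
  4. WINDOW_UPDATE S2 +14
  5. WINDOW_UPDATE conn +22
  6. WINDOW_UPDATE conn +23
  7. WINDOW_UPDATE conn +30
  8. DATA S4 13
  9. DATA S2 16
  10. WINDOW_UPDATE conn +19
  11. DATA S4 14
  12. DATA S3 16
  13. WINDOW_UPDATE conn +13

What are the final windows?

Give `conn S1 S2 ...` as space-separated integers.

Answer: 69 26 15 3 -1

Derivation:
Op 1: conn=37 S1=26 S2=26 S3=26 S4=26 blocked=[]
Op 2: conn=30 S1=26 S2=26 S3=19 S4=26 blocked=[]
Op 3: conn=21 S1=26 S2=17 S3=19 S4=26 blocked=[]
Op 4: conn=21 S1=26 S2=31 S3=19 S4=26 blocked=[]
Op 5: conn=43 S1=26 S2=31 S3=19 S4=26 blocked=[]
Op 6: conn=66 S1=26 S2=31 S3=19 S4=26 blocked=[]
Op 7: conn=96 S1=26 S2=31 S3=19 S4=26 blocked=[]
Op 8: conn=83 S1=26 S2=31 S3=19 S4=13 blocked=[]
Op 9: conn=67 S1=26 S2=15 S3=19 S4=13 blocked=[]
Op 10: conn=86 S1=26 S2=15 S3=19 S4=13 blocked=[]
Op 11: conn=72 S1=26 S2=15 S3=19 S4=-1 blocked=[4]
Op 12: conn=56 S1=26 S2=15 S3=3 S4=-1 blocked=[4]
Op 13: conn=69 S1=26 S2=15 S3=3 S4=-1 blocked=[4]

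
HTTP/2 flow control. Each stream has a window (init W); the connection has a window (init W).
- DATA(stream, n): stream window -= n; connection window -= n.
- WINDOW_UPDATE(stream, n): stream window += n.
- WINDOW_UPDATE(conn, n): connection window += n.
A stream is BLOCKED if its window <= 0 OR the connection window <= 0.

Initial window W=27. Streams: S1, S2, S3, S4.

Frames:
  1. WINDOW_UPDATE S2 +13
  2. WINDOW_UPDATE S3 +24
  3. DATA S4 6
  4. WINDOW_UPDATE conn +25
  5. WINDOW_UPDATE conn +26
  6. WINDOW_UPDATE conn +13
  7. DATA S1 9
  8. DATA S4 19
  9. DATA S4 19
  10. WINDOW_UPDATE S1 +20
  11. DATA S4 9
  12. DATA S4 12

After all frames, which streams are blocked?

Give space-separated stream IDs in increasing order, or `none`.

Answer: S4

Derivation:
Op 1: conn=27 S1=27 S2=40 S3=27 S4=27 blocked=[]
Op 2: conn=27 S1=27 S2=40 S3=51 S4=27 blocked=[]
Op 3: conn=21 S1=27 S2=40 S3=51 S4=21 blocked=[]
Op 4: conn=46 S1=27 S2=40 S3=51 S4=21 blocked=[]
Op 5: conn=72 S1=27 S2=40 S3=51 S4=21 blocked=[]
Op 6: conn=85 S1=27 S2=40 S3=51 S4=21 blocked=[]
Op 7: conn=76 S1=18 S2=40 S3=51 S4=21 blocked=[]
Op 8: conn=57 S1=18 S2=40 S3=51 S4=2 blocked=[]
Op 9: conn=38 S1=18 S2=40 S3=51 S4=-17 blocked=[4]
Op 10: conn=38 S1=38 S2=40 S3=51 S4=-17 blocked=[4]
Op 11: conn=29 S1=38 S2=40 S3=51 S4=-26 blocked=[4]
Op 12: conn=17 S1=38 S2=40 S3=51 S4=-38 blocked=[4]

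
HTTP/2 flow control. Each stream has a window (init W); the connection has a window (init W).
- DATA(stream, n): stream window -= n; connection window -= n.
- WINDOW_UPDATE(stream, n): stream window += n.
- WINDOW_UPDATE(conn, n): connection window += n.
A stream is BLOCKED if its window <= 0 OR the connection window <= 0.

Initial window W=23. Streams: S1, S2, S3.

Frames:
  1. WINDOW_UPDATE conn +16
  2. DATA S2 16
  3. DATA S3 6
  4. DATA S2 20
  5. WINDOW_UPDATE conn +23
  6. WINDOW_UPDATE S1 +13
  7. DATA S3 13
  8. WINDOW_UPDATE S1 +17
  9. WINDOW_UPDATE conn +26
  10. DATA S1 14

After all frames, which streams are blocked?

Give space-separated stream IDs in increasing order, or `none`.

Op 1: conn=39 S1=23 S2=23 S3=23 blocked=[]
Op 2: conn=23 S1=23 S2=7 S3=23 blocked=[]
Op 3: conn=17 S1=23 S2=7 S3=17 blocked=[]
Op 4: conn=-3 S1=23 S2=-13 S3=17 blocked=[1, 2, 3]
Op 5: conn=20 S1=23 S2=-13 S3=17 blocked=[2]
Op 6: conn=20 S1=36 S2=-13 S3=17 blocked=[2]
Op 7: conn=7 S1=36 S2=-13 S3=4 blocked=[2]
Op 8: conn=7 S1=53 S2=-13 S3=4 blocked=[2]
Op 9: conn=33 S1=53 S2=-13 S3=4 blocked=[2]
Op 10: conn=19 S1=39 S2=-13 S3=4 blocked=[2]

Answer: S2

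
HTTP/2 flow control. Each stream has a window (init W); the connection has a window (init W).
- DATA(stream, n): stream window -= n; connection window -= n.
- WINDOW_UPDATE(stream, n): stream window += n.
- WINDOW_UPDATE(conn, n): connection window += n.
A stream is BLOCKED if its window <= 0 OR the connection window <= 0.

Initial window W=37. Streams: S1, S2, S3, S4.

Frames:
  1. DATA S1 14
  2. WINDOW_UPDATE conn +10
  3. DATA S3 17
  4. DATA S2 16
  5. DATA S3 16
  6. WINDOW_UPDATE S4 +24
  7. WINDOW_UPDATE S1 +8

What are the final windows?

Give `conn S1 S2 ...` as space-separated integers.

Op 1: conn=23 S1=23 S2=37 S3=37 S4=37 blocked=[]
Op 2: conn=33 S1=23 S2=37 S3=37 S4=37 blocked=[]
Op 3: conn=16 S1=23 S2=37 S3=20 S4=37 blocked=[]
Op 4: conn=0 S1=23 S2=21 S3=20 S4=37 blocked=[1, 2, 3, 4]
Op 5: conn=-16 S1=23 S2=21 S3=4 S4=37 blocked=[1, 2, 3, 4]
Op 6: conn=-16 S1=23 S2=21 S3=4 S4=61 blocked=[1, 2, 3, 4]
Op 7: conn=-16 S1=31 S2=21 S3=4 S4=61 blocked=[1, 2, 3, 4]

Answer: -16 31 21 4 61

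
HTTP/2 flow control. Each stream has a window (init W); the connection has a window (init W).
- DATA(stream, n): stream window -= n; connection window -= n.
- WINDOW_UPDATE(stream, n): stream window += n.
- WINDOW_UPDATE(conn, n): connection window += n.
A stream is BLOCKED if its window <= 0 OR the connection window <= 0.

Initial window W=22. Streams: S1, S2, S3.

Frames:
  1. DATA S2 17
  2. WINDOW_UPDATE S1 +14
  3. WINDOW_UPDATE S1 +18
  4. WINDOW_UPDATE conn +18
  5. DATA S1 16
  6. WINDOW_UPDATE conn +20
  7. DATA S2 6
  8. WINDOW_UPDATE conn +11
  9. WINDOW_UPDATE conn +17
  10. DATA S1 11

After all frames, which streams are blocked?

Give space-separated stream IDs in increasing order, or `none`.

Answer: S2

Derivation:
Op 1: conn=5 S1=22 S2=5 S3=22 blocked=[]
Op 2: conn=5 S1=36 S2=5 S3=22 blocked=[]
Op 3: conn=5 S1=54 S2=5 S3=22 blocked=[]
Op 4: conn=23 S1=54 S2=5 S3=22 blocked=[]
Op 5: conn=7 S1=38 S2=5 S3=22 blocked=[]
Op 6: conn=27 S1=38 S2=5 S3=22 blocked=[]
Op 7: conn=21 S1=38 S2=-1 S3=22 blocked=[2]
Op 8: conn=32 S1=38 S2=-1 S3=22 blocked=[2]
Op 9: conn=49 S1=38 S2=-1 S3=22 blocked=[2]
Op 10: conn=38 S1=27 S2=-1 S3=22 blocked=[2]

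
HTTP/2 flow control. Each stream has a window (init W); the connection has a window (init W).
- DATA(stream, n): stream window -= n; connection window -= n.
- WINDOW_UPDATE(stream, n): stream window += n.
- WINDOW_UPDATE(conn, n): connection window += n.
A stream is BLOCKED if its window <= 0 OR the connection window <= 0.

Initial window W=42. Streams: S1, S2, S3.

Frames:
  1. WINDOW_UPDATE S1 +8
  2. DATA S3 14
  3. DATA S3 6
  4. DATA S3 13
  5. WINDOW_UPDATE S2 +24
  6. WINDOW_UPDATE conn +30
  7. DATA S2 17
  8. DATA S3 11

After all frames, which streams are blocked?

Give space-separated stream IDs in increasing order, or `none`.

Answer: S3

Derivation:
Op 1: conn=42 S1=50 S2=42 S3=42 blocked=[]
Op 2: conn=28 S1=50 S2=42 S3=28 blocked=[]
Op 3: conn=22 S1=50 S2=42 S3=22 blocked=[]
Op 4: conn=9 S1=50 S2=42 S3=9 blocked=[]
Op 5: conn=9 S1=50 S2=66 S3=9 blocked=[]
Op 6: conn=39 S1=50 S2=66 S3=9 blocked=[]
Op 7: conn=22 S1=50 S2=49 S3=9 blocked=[]
Op 8: conn=11 S1=50 S2=49 S3=-2 blocked=[3]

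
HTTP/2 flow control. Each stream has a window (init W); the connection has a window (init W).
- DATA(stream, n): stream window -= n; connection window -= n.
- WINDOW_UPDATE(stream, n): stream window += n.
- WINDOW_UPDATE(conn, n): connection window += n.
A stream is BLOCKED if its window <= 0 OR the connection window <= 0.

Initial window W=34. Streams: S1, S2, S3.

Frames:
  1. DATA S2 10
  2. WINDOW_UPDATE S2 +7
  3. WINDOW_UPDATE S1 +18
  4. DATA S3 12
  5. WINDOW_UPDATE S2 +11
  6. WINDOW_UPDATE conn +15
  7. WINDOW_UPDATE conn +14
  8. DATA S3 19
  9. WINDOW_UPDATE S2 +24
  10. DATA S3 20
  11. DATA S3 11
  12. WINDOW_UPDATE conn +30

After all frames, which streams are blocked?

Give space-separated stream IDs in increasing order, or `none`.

Op 1: conn=24 S1=34 S2=24 S3=34 blocked=[]
Op 2: conn=24 S1=34 S2=31 S3=34 blocked=[]
Op 3: conn=24 S1=52 S2=31 S3=34 blocked=[]
Op 4: conn=12 S1=52 S2=31 S3=22 blocked=[]
Op 5: conn=12 S1=52 S2=42 S3=22 blocked=[]
Op 6: conn=27 S1=52 S2=42 S3=22 blocked=[]
Op 7: conn=41 S1=52 S2=42 S3=22 blocked=[]
Op 8: conn=22 S1=52 S2=42 S3=3 blocked=[]
Op 9: conn=22 S1=52 S2=66 S3=3 blocked=[]
Op 10: conn=2 S1=52 S2=66 S3=-17 blocked=[3]
Op 11: conn=-9 S1=52 S2=66 S3=-28 blocked=[1, 2, 3]
Op 12: conn=21 S1=52 S2=66 S3=-28 blocked=[3]

Answer: S3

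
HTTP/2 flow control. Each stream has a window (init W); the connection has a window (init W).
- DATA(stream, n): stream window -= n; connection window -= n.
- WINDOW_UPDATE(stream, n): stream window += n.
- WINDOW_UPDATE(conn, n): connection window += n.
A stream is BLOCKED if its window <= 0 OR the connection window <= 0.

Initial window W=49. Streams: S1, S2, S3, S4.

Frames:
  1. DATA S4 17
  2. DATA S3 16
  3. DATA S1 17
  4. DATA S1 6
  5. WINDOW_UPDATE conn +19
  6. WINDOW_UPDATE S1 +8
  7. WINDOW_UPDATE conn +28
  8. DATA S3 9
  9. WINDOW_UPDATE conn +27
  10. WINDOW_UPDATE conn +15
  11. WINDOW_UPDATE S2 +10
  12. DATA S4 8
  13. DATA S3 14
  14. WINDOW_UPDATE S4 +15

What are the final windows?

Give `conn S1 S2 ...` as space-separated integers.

Answer: 51 34 59 10 39

Derivation:
Op 1: conn=32 S1=49 S2=49 S3=49 S4=32 blocked=[]
Op 2: conn=16 S1=49 S2=49 S3=33 S4=32 blocked=[]
Op 3: conn=-1 S1=32 S2=49 S3=33 S4=32 blocked=[1, 2, 3, 4]
Op 4: conn=-7 S1=26 S2=49 S3=33 S4=32 blocked=[1, 2, 3, 4]
Op 5: conn=12 S1=26 S2=49 S3=33 S4=32 blocked=[]
Op 6: conn=12 S1=34 S2=49 S3=33 S4=32 blocked=[]
Op 7: conn=40 S1=34 S2=49 S3=33 S4=32 blocked=[]
Op 8: conn=31 S1=34 S2=49 S3=24 S4=32 blocked=[]
Op 9: conn=58 S1=34 S2=49 S3=24 S4=32 blocked=[]
Op 10: conn=73 S1=34 S2=49 S3=24 S4=32 blocked=[]
Op 11: conn=73 S1=34 S2=59 S3=24 S4=32 blocked=[]
Op 12: conn=65 S1=34 S2=59 S3=24 S4=24 blocked=[]
Op 13: conn=51 S1=34 S2=59 S3=10 S4=24 blocked=[]
Op 14: conn=51 S1=34 S2=59 S3=10 S4=39 blocked=[]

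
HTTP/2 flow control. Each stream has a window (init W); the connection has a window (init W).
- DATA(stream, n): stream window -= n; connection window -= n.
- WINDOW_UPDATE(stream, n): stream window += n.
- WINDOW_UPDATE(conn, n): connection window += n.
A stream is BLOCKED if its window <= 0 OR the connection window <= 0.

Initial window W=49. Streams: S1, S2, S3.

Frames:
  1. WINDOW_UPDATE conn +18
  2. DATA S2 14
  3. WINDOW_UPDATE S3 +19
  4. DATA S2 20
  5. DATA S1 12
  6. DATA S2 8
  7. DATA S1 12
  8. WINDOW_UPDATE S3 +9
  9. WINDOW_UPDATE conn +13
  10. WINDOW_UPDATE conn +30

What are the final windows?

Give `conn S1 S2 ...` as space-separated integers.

Answer: 44 25 7 77

Derivation:
Op 1: conn=67 S1=49 S2=49 S3=49 blocked=[]
Op 2: conn=53 S1=49 S2=35 S3=49 blocked=[]
Op 3: conn=53 S1=49 S2=35 S3=68 blocked=[]
Op 4: conn=33 S1=49 S2=15 S3=68 blocked=[]
Op 5: conn=21 S1=37 S2=15 S3=68 blocked=[]
Op 6: conn=13 S1=37 S2=7 S3=68 blocked=[]
Op 7: conn=1 S1=25 S2=7 S3=68 blocked=[]
Op 8: conn=1 S1=25 S2=7 S3=77 blocked=[]
Op 9: conn=14 S1=25 S2=7 S3=77 blocked=[]
Op 10: conn=44 S1=25 S2=7 S3=77 blocked=[]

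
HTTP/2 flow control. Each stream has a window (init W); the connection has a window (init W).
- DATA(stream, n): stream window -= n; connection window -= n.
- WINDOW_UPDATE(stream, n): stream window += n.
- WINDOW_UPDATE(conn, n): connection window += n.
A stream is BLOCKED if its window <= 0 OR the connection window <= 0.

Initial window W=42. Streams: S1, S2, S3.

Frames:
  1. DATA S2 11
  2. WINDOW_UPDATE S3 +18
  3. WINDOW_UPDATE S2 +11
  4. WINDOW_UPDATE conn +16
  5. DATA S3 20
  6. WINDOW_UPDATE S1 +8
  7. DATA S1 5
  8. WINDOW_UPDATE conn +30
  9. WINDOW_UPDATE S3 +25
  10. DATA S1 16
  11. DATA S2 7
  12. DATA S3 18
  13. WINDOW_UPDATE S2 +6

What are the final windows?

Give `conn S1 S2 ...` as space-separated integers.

Answer: 11 29 41 47

Derivation:
Op 1: conn=31 S1=42 S2=31 S3=42 blocked=[]
Op 2: conn=31 S1=42 S2=31 S3=60 blocked=[]
Op 3: conn=31 S1=42 S2=42 S3=60 blocked=[]
Op 4: conn=47 S1=42 S2=42 S3=60 blocked=[]
Op 5: conn=27 S1=42 S2=42 S3=40 blocked=[]
Op 6: conn=27 S1=50 S2=42 S3=40 blocked=[]
Op 7: conn=22 S1=45 S2=42 S3=40 blocked=[]
Op 8: conn=52 S1=45 S2=42 S3=40 blocked=[]
Op 9: conn=52 S1=45 S2=42 S3=65 blocked=[]
Op 10: conn=36 S1=29 S2=42 S3=65 blocked=[]
Op 11: conn=29 S1=29 S2=35 S3=65 blocked=[]
Op 12: conn=11 S1=29 S2=35 S3=47 blocked=[]
Op 13: conn=11 S1=29 S2=41 S3=47 blocked=[]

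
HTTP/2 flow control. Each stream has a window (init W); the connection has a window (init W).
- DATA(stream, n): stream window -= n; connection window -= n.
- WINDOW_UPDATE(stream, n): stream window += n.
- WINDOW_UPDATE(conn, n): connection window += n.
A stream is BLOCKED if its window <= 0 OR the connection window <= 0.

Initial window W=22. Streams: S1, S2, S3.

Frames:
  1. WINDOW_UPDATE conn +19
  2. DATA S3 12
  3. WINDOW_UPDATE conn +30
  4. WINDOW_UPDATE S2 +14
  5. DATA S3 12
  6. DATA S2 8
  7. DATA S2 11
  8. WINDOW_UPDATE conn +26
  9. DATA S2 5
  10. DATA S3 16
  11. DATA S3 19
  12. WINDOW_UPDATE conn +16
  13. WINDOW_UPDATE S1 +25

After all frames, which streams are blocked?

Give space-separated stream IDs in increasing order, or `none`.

Op 1: conn=41 S1=22 S2=22 S3=22 blocked=[]
Op 2: conn=29 S1=22 S2=22 S3=10 blocked=[]
Op 3: conn=59 S1=22 S2=22 S3=10 blocked=[]
Op 4: conn=59 S1=22 S2=36 S3=10 blocked=[]
Op 5: conn=47 S1=22 S2=36 S3=-2 blocked=[3]
Op 6: conn=39 S1=22 S2=28 S3=-2 blocked=[3]
Op 7: conn=28 S1=22 S2=17 S3=-2 blocked=[3]
Op 8: conn=54 S1=22 S2=17 S3=-2 blocked=[3]
Op 9: conn=49 S1=22 S2=12 S3=-2 blocked=[3]
Op 10: conn=33 S1=22 S2=12 S3=-18 blocked=[3]
Op 11: conn=14 S1=22 S2=12 S3=-37 blocked=[3]
Op 12: conn=30 S1=22 S2=12 S3=-37 blocked=[3]
Op 13: conn=30 S1=47 S2=12 S3=-37 blocked=[3]

Answer: S3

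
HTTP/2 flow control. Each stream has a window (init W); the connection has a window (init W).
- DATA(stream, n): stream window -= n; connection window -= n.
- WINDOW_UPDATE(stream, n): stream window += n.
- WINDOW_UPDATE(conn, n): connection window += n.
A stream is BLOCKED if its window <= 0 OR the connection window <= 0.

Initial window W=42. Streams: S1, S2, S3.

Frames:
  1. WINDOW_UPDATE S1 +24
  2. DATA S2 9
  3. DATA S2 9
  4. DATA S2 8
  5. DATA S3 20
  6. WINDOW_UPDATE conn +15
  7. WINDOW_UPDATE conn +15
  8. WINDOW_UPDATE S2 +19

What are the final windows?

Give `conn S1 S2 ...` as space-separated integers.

Answer: 26 66 35 22

Derivation:
Op 1: conn=42 S1=66 S2=42 S3=42 blocked=[]
Op 2: conn=33 S1=66 S2=33 S3=42 blocked=[]
Op 3: conn=24 S1=66 S2=24 S3=42 blocked=[]
Op 4: conn=16 S1=66 S2=16 S3=42 blocked=[]
Op 5: conn=-4 S1=66 S2=16 S3=22 blocked=[1, 2, 3]
Op 6: conn=11 S1=66 S2=16 S3=22 blocked=[]
Op 7: conn=26 S1=66 S2=16 S3=22 blocked=[]
Op 8: conn=26 S1=66 S2=35 S3=22 blocked=[]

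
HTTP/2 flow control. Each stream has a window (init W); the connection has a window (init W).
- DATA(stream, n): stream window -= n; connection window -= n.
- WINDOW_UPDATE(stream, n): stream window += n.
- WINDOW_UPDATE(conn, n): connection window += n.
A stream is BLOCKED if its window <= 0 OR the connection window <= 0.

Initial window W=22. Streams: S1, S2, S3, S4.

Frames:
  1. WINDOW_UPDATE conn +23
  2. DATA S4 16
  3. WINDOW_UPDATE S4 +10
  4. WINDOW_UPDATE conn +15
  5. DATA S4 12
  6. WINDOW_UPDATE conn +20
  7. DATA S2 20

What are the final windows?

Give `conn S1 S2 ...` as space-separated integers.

Answer: 32 22 2 22 4

Derivation:
Op 1: conn=45 S1=22 S2=22 S3=22 S4=22 blocked=[]
Op 2: conn=29 S1=22 S2=22 S3=22 S4=6 blocked=[]
Op 3: conn=29 S1=22 S2=22 S3=22 S4=16 blocked=[]
Op 4: conn=44 S1=22 S2=22 S3=22 S4=16 blocked=[]
Op 5: conn=32 S1=22 S2=22 S3=22 S4=4 blocked=[]
Op 6: conn=52 S1=22 S2=22 S3=22 S4=4 blocked=[]
Op 7: conn=32 S1=22 S2=2 S3=22 S4=4 blocked=[]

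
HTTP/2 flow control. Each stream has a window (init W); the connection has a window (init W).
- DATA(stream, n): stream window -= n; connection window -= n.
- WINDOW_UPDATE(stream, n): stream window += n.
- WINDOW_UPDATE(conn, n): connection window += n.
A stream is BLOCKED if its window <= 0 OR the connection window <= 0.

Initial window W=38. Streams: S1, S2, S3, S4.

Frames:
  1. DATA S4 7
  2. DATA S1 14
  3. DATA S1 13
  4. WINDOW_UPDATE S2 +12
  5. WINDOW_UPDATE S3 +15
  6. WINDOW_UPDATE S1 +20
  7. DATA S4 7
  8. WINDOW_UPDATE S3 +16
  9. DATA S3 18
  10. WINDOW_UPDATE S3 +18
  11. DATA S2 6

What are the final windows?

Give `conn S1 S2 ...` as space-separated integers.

Op 1: conn=31 S1=38 S2=38 S3=38 S4=31 blocked=[]
Op 2: conn=17 S1=24 S2=38 S3=38 S4=31 blocked=[]
Op 3: conn=4 S1=11 S2=38 S3=38 S4=31 blocked=[]
Op 4: conn=4 S1=11 S2=50 S3=38 S4=31 blocked=[]
Op 5: conn=4 S1=11 S2=50 S3=53 S4=31 blocked=[]
Op 6: conn=4 S1=31 S2=50 S3=53 S4=31 blocked=[]
Op 7: conn=-3 S1=31 S2=50 S3=53 S4=24 blocked=[1, 2, 3, 4]
Op 8: conn=-3 S1=31 S2=50 S3=69 S4=24 blocked=[1, 2, 3, 4]
Op 9: conn=-21 S1=31 S2=50 S3=51 S4=24 blocked=[1, 2, 3, 4]
Op 10: conn=-21 S1=31 S2=50 S3=69 S4=24 blocked=[1, 2, 3, 4]
Op 11: conn=-27 S1=31 S2=44 S3=69 S4=24 blocked=[1, 2, 3, 4]

Answer: -27 31 44 69 24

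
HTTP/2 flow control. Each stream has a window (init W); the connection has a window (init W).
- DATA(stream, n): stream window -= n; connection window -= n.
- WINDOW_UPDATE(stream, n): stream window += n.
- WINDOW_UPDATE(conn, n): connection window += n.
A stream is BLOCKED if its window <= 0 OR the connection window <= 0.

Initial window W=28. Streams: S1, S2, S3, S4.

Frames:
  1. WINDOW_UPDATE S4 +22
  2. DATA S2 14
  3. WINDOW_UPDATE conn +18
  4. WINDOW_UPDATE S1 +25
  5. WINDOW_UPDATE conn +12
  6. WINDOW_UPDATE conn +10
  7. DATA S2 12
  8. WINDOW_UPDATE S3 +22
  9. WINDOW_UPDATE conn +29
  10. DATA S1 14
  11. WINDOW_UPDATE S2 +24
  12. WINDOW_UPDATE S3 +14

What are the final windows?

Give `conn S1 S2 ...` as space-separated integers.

Answer: 57 39 26 64 50

Derivation:
Op 1: conn=28 S1=28 S2=28 S3=28 S4=50 blocked=[]
Op 2: conn=14 S1=28 S2=14 S3=28 S4=50 blocked=[]
Op 3: conn=32 S1=28 S2=14 S3=28 S4=50 blocked=[]
Op 4: conn=32 S1=53 S2=14 S3=28 S4=50 blocked=[]
Op 5: conn=44 S1=53 S2=14 S3=28 S4=50 blocked=[]
Op 6: conn=54 S1=53 S2=14 S3=28 S4=50 blocked=[]
Op 7: conn=42 S1=53 S2=2 S3=28 S4=50 blocked=[]
Op 8: conn=42 S1=53 S2=2 S3=50 S4=50 blocked=[]
Op 9: conn=71 S1=53 S2=2 S3=50 S4=50 blocked=[]
Op 10: conn=57 S1=39 S2=2 S3=50 S4=50 blocked=[]
Op 11: conn=57 S1=39 S2=26 S3=50 S4=50 blocked=[]
Op 12: conn=57 S1=39 S2=26 S3=64 S4=50 blocked=[]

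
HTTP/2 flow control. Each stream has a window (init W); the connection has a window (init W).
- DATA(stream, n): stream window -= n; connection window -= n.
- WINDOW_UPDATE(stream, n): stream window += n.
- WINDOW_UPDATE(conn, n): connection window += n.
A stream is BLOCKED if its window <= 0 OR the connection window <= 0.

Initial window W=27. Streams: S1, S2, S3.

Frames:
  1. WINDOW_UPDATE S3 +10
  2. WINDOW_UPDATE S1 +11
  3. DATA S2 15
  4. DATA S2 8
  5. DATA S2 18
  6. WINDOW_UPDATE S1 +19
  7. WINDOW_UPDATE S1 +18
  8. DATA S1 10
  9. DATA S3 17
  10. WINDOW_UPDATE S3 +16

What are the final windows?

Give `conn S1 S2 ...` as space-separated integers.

Answer: -41 65 -14 36

Derivation:
Op 1: conn=27 S1=27 S2=27 S3=37 blocked=[]
Op 2: conn=27 S1=38 S2=27 S3=37 blocked=[]
Op 3: conn=12 S1=38 S2=12 S3=37 blocked=[]
Op 4: conn=4 S1=38 S2=4 S3=37 blocked=[]
Op 5: conn=-14 S1=38 S2=-14 S3=37 blocked=[1, 2, 3]
Op 6: conn=-14 S1=57 S2=-14 S3=37 blocked=[1, 2, 3]
Op 7: conn=-14 S1=75 S2=-14 S3=37 blocked=[1, 2, 3]
Op 8: conn=-24 S1=65 S2=-14 S3=37 blocked=[1, 2, 3]
Op 9: conn=-41 S1=65 S2=-14 S3=20 blocked=[1, 2, 3]
Op 10: conn=-41 S1=65 S2=-14 S3=36 blocked=[1, 2, 3]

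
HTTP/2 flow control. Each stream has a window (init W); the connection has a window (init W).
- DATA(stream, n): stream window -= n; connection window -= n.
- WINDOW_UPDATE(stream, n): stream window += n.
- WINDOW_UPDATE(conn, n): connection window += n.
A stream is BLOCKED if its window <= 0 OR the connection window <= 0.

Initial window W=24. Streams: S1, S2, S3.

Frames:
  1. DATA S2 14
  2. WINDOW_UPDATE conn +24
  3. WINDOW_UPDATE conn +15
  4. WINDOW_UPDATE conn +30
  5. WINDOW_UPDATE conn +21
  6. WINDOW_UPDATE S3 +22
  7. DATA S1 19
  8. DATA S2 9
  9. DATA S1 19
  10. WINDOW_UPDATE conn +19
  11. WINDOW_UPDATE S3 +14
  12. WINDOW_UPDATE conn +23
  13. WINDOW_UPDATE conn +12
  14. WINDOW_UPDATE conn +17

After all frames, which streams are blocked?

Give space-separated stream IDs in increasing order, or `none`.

Answer: S1

Derivation:
Op 1: conn=10 S1=24 S2=10 S3=24 blocked=[]
Op 2: conn=34 S1=24 S2=10 S3=24 blocked=[]
Op 3: conn=49 S1=24 S2=10 S3=24 blocked=[]
Op 4: conn=79 S1=24 S2=10 S3=24 blocked=[]
Op 5: conn=100 S1=24 S2=10 S3=24 blocked=[]
Op 6: conn=100 S1=24 S2=10 S3=46 blocked=[]
Op 7: conn=81 S1=5 S2=10 S3=46 blocked=[]
Op 8: conn=72 S1=5 S2=1 S3=46 blocked=[]
Op 9: conn=53 S1=-14 S2=1 S3=46 blocked=[1]
Op 10: conn=72 S1=-14 S2=1 S3=46 blocked=[1]
Op 11: conn=72 S1=-14 S2=1 S3=60 blocked=[1]
Op 12: conn=95 S1=-14 S2=1 S3=60 blocked=[1]
Op 13: conn=107 S1=-14 S2=1 S3=60 blocked=[1]
Op 14: conn=124 S1=-14 S2=1 S3=60 blocked=[1]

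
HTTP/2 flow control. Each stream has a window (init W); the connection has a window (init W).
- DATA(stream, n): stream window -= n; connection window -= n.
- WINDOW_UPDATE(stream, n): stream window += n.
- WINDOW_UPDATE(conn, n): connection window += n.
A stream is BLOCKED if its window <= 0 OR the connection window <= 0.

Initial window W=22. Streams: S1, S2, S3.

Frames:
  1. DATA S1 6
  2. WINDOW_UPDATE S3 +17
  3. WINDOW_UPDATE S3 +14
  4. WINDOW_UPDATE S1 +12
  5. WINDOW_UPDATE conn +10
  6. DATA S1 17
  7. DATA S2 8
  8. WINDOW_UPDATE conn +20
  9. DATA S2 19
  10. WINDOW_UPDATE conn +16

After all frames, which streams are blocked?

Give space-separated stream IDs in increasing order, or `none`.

Op 1: conn=16 S1=16 S2=22 S3=22 blocked=[]
Op 2: conn=16 S1=16 S2=22 S3=39 blocked=[]
Op 3: conn=16 S1=16 S2=22 S3=53 blocked=[]
Op 4: conn=16 S1=28 S2=22 S3=53 blocked=[]
Op 5: conn=26 S1=28 S2=22 S3=53 blocked=[]
Op 6: conn=9 S1=11 S2=22 S3=53 blocked=[]
Op 7: conn=1 S1=11 S2=14 S3=53 blocked=[]
Op 8: conn=21 S1=11 S2=14 S3=53 blocked=[]
Op 9: conn=2 S1=11 S2=-5 S3=53 blocked=[2]
Op 10: conn=18 S1=11 S2=-5 S3=53 blocked=[2]

Answer: S2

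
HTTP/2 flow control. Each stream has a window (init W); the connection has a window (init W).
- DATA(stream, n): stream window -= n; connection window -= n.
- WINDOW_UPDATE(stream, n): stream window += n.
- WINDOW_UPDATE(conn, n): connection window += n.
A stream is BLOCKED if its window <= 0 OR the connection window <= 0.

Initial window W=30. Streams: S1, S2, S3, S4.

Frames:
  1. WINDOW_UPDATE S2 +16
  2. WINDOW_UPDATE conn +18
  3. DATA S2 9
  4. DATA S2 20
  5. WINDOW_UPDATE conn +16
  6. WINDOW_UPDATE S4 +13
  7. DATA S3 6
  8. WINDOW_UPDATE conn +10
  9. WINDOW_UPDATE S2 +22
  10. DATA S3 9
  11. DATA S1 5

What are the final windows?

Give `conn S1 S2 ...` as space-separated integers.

Answer: 25 25 39 15 43

Derivation:
Op 1: conn=30 S1=30 S2=46 S3=30 S4=30 blocked=[]
Op 2: conn=48 S1=30 S2=46 S3=30 S4=30 blocked=[]
Op 3: conn=39 S1=30 S2=37 S3=30 S4=30 blocked=[]
Op 4: conn=19 S1=30 S2=17 S3=30 S4=30 blocked=[]
Op 5: conn=35 S1=30 S2=17 S3=30 S4=30 blocked=[]
Op 6: conn=35 S1=30 S2=17 S3=30 S4=43 blocked=[]
Op 7: conn=29 S1=30 S2=17 S3=24 S4=43 blocked=[]
Op 8: conn=39 S1=30 S2=17 S3=24 S4=43 blocked=[]
Op 9: conn=39 S1=30 S2=39 S3=24 S4=43 blocked=[]
Op 10: conn=30 S1=30 S2=39 S3=15 S4=43 blocked=[]
Op 11: conn=25 S1=25 S2=39 S3=15 S4=43 blocked=[]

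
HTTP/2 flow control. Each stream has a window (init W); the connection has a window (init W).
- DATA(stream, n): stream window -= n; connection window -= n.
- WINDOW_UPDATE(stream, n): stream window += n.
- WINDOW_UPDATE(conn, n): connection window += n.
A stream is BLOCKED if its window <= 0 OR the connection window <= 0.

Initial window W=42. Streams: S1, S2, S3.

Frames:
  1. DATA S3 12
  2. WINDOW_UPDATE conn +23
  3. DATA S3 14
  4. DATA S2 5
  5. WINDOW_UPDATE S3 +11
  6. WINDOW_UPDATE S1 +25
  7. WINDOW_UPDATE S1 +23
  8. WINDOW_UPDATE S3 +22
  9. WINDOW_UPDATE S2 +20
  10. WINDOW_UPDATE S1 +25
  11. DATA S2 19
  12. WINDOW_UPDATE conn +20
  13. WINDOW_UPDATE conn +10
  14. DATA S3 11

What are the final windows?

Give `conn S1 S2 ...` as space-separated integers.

Op 1: conn=30 S1=42 S2=42 S3=30 blocked=[]
Op 2: conn=53 S1=42 S2=42 S3=30 blocked=[]
Op 3: conn=39 S1=42 S2=42 S3=16 blocked=[]
Op 4: conn=34 S1=42 S2=37 S3=16 blocked=[]
Op 5: conn=34 S1=42 S2=37 S3=27 blocked=[]
Op 6: conn=34 S1=67 S2=37 S3=27 blocked=[]
Op 7: conn=34 S1=90 S2=37 S3=27 blocked=[]
Op 8: conn=34 S1=90 S2=37 S3=49 blocked=[]
Op 9: conn=34 S1=90 S2=57 S3=49 blocked=[]
Op 10: conn=34 S1=115 S2=57 S3=49 blocked=[]
Op 11: conn=15 S1=115 S2=38 S3=49 blocked=[]
Op 12: conn=35 S1=115 S2=38 S3=49 blocked=[]
Op 13: conn=45 S1=115 S2=38 S3=49 blocked=[]
Op 14: conn=34 S1=115 S2=38 S3=38 blocked=[]

Answer: 34 115 38 38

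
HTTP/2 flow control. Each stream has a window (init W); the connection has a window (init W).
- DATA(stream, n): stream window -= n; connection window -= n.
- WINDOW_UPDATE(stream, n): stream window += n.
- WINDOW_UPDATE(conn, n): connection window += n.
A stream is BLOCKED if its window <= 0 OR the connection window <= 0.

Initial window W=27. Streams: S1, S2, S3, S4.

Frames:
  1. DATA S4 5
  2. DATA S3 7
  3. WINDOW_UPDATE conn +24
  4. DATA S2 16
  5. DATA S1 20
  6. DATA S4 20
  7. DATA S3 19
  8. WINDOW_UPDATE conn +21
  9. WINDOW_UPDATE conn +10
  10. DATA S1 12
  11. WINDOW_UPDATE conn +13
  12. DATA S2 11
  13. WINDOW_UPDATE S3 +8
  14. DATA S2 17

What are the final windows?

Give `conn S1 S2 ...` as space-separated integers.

Answer: -32 -5 -17 9 2

Derivation:
Op 1: conn=22 S1=27 S2=27 S3=27 S4=22 blocked=[]
Op 2: conn=15 S1=27 S2=27 S3=20 S4=22 blocked=[]
Op 3: conn=39 S1=27 S2=27 S3=20 S4=22 blocked=[]
Op 4: conn=23 S1=27 S2=11 S3=20 S4=22 blocked=[]
Op 5: conn=3 S1=7 S2=11 S3=20 S4=22 blocked=[]
Op 6: conn=-17 S1=7 S2=11 S3=20 S4=2 blocked=[1, 2, 3, 4]
Op 7: conn=-36 S1=7 S2=11 S3=1 S4=2 blocked=[1, 2, 3, 4]
Op 8: conn=-15 S1=7 S2=11 S3=1 S4=2 blocked=[1, 2, 3, 4]
Op 9: conn=-5 S1=7 S2=11 S3=1 S4=2 blocked=[1, 2, 3, 4]
Op 10: conn=-17 S1=-5 S2=11 S3=1 S4=2 blocked=[1, 2, 3, 4]
Op 11: conn=-4 S1=-5 S2=11 S3=1 S4=2 blocked=[1, 2, 3, 4]
Op 12: conn=-15 S1=-5 S2=0 S3=1 S4=2 blocked=[1, 2, 3, 4]
Op 13: conn=-15 S1=-5 S2=0 S3=9 S4=2 blocked=[1, 2, 3, 4]
Op 14: conn=-32 S1=-5 S2=-17 S3=9 S4=2 blocked=[1, 2, 3, 4]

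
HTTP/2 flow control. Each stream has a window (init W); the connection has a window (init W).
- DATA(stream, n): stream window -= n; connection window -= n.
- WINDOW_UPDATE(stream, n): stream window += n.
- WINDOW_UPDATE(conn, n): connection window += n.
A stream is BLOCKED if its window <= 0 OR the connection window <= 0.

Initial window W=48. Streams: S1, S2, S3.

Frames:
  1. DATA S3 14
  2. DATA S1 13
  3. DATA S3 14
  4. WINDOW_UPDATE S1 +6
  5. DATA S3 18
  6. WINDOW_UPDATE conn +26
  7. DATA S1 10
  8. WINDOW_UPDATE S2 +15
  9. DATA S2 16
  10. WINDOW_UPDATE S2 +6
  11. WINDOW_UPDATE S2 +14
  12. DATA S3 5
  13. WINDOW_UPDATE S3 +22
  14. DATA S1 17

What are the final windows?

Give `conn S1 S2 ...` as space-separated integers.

Answer: -33 14 67 19

Derivation:
Op 1: conn=34 S1=48 S2=48 S3=34 blocked=[]
Op 2: conn=21 S1=35 S2=48 S3=34 blocked=[]
Op 3: conn=7 S1=35 S2=48 S3=20 blocked=[]
Op 4: conn=7 S1=41 S2=48 S3=20 blocked=[]
Op 5: conn=-11 S1=41 S2=48 S3=2 blocked=[1, 2, 3]
Op 6: conn=15 S1=41 S2=48 S3=2 blocked=[]
Op 7: conn=5 S1=31 S2=48 S3=2 blocked=[]
Op 8: conn=5 S1=31 S2=63 S3=2 blocked=[]
Op 9: conn=-11 S1=31 S2=47 S3=2 blocked=[1, 2, 3]
Op 10: conn=-11 S1=31 S2=53 S3=2 blocked=[1, 2, 3]
Op 11: conn=-11 S1=31 S2=67 S3=2 blocked=[1, 2, 3]
Op 12: conn=-16 S1=31 S2=67 S3=-3 blocked=[1, 2, 3]
Op 13: conn=-16 S1=31 S2=67 S3=19 blocked=[1, 2, 3]
Op 14: conn=-33 S1=14 S2=67 S3=19 blocked=[1, 2, 3]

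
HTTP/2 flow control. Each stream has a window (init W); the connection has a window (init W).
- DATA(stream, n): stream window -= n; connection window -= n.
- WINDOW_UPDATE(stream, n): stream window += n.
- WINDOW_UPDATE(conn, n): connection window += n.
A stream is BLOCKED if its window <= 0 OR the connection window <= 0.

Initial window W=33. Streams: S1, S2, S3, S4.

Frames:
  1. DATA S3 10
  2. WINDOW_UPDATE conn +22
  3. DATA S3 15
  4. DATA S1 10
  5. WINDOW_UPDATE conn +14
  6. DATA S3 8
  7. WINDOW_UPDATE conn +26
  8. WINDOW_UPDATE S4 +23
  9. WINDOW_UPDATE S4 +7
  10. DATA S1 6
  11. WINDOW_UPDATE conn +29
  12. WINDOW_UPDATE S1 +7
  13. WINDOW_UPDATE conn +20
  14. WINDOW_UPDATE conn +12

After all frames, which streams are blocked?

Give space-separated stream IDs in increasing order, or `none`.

Op 1: conn=23 S1=33 S2=33 S3=23 S4=33 blocked=[]
Op 2: conn=45 S1=33 S2=33 S3=23 S4=33 blocked=[]
Op 3: conn=30 S1=33 S2=33 S3=8 S4=33 blocked=[]
Op 4: conn=20 S1=23 S2=33 S3=8 S4=33 blocked=[]
Op 5: conn=34 S1=23 S2=33 S3=8 S4=33 blocked=[]
Op 6: conn=26 S1=23 S2=33 S3=0 S4=33 blocked=[3]
Op 7: conn=52 S1=23 S2=33 S3=0 S4=33 blocked=[3]
Op 8: conn=52 S1=23 S2=33 S3=0 S4=56 blocked=[3]
Op 9: conn=52 S1=23 S2=33 S3=0 S4=63 blocked=[3]
Op 10: conn=46 S1=17 S2=33 S3=0 S4=63 blocked=[3]
Op 11: conn=75 S1=17 S2=33 S3=0 S4=63 blocked=[3]
Op 12: conn=75 S1=24 S2=33 S3=0 S4=63 blocked=[3]
Op 13: conn=95 S1=24 S2=33 S3=0 S4=63 blocked=[3]
Op 14: conn=107 S1=24 S2=33 S3=0 S4=63 blocked=[3]

Answer: S3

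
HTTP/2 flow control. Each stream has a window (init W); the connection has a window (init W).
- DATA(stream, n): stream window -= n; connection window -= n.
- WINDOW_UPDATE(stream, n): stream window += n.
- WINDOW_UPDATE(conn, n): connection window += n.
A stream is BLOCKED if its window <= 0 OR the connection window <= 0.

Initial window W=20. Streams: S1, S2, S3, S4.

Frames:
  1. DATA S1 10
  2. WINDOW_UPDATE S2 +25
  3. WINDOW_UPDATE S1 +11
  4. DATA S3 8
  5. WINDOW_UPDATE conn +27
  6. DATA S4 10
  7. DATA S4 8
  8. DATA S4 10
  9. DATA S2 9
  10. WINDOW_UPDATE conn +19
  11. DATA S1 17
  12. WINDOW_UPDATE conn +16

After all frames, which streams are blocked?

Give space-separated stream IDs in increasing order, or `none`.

Op 1: conn=10 S1=10 S2=20 S3=20 S4=20 blocked=[]
Op 2: conn=10 S1=10 S2=45 S3=20 S4=20 blocked=[]
Op 3: conn=10 S1=21 S2=45 S3=20 S4=20 blocked=[]
Op 4: conn=2 S1=21 S2=45 S3=12 S4=20 blocked=[]
Op 5: conn=29 S1=21 S2=45 S3=12 S4=20 blocked=[]
Op 6: conn=19 S1=21 S2=45 S3=12 S4=10 blocked=[]
Op 7: conn=11 S1=21 S2=45 S3=12 S4=2 blocked=[]
Op 8: conn=1 S1=21 S2=45 S3=12 S4=-8 blocked=[4]
Op 9: conn=-8 S1=21 S2=36 S3=12 S4=-8 blocked=[1, 2, 3, 4]
Op 10: conn=11 S1=21 S2=36 S3=12 S4=-8 blocked=[4]
Op 11: conn=-6 S1=4 S2=36 S3=12 S4=-8 blocked=[1, 2, 3, 4]
Op 12: conn=10 S1=4 S2=36 S3=12 S4=-8 blocked=[4]

Answer: S4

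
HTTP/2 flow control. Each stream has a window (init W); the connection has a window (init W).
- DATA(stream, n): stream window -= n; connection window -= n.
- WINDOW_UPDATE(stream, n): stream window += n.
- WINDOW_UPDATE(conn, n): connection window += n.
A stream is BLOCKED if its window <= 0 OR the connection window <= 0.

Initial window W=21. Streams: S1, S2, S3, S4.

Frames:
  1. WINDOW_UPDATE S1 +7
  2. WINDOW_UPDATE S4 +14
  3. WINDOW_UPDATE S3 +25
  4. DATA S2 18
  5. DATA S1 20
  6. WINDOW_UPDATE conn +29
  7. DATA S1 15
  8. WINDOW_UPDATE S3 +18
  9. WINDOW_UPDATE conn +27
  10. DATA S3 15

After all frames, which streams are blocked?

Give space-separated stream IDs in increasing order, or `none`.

Answer: S1

Derivation:
Op 1: conn=21 S1=28 S2=21 S3=21 S4=21 blocked=[]
Op 2: conn=21 S1=28 S2=21 S3=21 S4=35 blocked=[]
Op 3: conn=21 S1=28 S2=21 S3=46 S4=35 blocked=[]
Op 4: conn=3 S1=28 S2=3 S3=46 S4=35 blocked=[]
Op 5: conn=-17 S1=8 S2=3 S3=46 S4=35 blocked=[1, 2, 3, 4]
Op 6: conn=12 S1=8 S2=3 S3=46 S4=35 blocked=[]
Op 7: conn=-3 S1=-7 S2=3 S3=46 S4=35 blocked=[1, 2, 3, 4]
Op 8: conn=-3 S1=-7 S2=3 S3=64 S4=35 blocked=[1, 2, 3, 4]
Op 9: conn=24 S1=-7 S2=3 S3=64 S4=35 blocked=[1]
Op 10: conn=9 S1=-7 S2=3 S3=49 S4=35 blocked=[1]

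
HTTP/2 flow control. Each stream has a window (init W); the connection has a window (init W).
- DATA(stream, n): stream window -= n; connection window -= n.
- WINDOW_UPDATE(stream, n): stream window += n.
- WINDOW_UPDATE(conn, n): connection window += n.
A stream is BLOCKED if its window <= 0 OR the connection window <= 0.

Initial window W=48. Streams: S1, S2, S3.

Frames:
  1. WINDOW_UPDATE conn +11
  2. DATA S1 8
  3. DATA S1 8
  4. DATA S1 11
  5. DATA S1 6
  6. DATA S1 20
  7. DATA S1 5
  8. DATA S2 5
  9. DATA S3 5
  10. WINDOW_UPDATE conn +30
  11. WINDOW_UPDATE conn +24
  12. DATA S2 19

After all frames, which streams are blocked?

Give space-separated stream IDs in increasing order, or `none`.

Op 1: conn=59 S1=48 S2=48 S3=48 blocked=[]
Op 2: conn=51 S1=40 S2=48 S3=48 blocked=[]
Op 3: conn=43 S1=32 S2=48 S3=48 blocked=[]
Op 4: conn=32 S1=21 S2=48 S3=48 blocked=[]
Op 5: conn=26 S1=15 S2=48 S3=48 blocked=[]
Op 6: conn=6 S1=-5 S2=48 S3=48 blocked=[1]
Op 7: conn=1 S1=-10 S2=48 S3=48 blocked=[1]
Op 8: conn=-4 S1=-10 S2=43 S3=48 blocked=[1, 2, 3]
Op 9: conn=-9 S1=-10 S2=43 S3=43 blocked=[1, 2, 3]
Op 10: conn=21 S1=-10 S2=43 S3=43 blocked=[1]
Op 11: conn=45 S1=-10 S2=43 S3=43 blocked=[1]
Op 12: conn=26 S1=-10 S2=24 S3=43 blocked=[1]

Answer: S1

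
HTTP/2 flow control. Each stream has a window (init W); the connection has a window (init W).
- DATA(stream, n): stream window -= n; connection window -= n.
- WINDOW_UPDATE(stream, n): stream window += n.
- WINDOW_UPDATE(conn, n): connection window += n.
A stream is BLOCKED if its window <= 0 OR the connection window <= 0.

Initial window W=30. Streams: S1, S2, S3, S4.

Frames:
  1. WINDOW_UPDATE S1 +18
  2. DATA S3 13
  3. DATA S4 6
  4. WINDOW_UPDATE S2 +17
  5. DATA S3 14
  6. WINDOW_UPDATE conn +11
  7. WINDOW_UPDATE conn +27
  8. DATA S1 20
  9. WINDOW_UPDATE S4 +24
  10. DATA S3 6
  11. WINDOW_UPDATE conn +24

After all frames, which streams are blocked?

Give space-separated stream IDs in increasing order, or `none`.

Op 1: conn=30 S1=48 S2=30 S3=30 S4=30 blocked=[]
Op 2: conn=17 S1=48 S2=30 S3=17 S4=30 blocked=[]
Op 3: conn=11 S1=48 S2=30 S3=17 S4=24 blocked=[]
Op 4: conn=11 S1=48 S2=47 S3=17 S4=24 blocked=[]
Op 5: conn=-3 S1=48 S2=47 S3=3 S4=24 blocked=[1, 2, 3, 4]
Op 6: conn=8 S1=48 S2=47 S3=3 S4=24 blocked=[]
Op 7: conn=35 S1=48 S2=47 S3=3 S4=24 blocked=[]
Op 8: conn=15 S1=28 S2=47 S3=3 S4=24 blocked=[]
Op 9: conn=15 S1=28 S2=47 S3=3 S4=48 blocked=[]
Op 10: conn=9 S1=28 S2=47 S3=-3 S4=48 blocked=[3]
Op 11: conn=33 S1=28 S2=47 S3=-3 S4=48 blocked=[3]

Answer: S3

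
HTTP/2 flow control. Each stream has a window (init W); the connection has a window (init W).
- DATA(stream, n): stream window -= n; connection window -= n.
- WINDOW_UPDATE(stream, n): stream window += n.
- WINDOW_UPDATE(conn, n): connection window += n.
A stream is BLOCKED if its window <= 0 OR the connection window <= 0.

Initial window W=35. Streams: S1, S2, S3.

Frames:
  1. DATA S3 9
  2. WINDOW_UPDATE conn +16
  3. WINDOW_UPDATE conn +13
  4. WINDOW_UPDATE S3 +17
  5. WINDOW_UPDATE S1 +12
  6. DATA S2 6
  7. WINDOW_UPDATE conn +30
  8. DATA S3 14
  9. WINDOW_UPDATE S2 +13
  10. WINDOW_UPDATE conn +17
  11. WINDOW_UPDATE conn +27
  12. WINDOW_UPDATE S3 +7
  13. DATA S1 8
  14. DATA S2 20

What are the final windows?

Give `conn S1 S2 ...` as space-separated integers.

Answer: 81 39 22 36

Derivation:
Op 1: conn=26 S1=35 S2=35 S3=26 blocked=[]
Op 2: conn=42 S1=35 S2=35 S3=26 blocked=[]
Op 3: conn=55 S1=35 S2=35 S3=26 blocked=[]
Op 4: conn=55 S1=35 S2=35 S3=43 blocked=[]
Op 5: conn=55 S1=47 S2=35 S3=43 blocked=[]
Op 6: conn=49 S1=47 S2=29 S3=43 blocked=[]
Op 7: conn=79 S1=47 S2=29 S3=43 blocked=[]
Op 8: conn=65 S1=47 S2=29 S3=29 blocked=[]
Op 9: conn=65 S1=47 S2=42 S3=29 blocked=[]
Op 10: conn=82 S1=47 S2=42 S3=29 blocked=[]
Op 11: conn=109 S1=47 S2=42 S3=29 blocked=[]
Op 12: conn=109 S1=47 S2=42 S3=36 blocked=[]
Op 13: conn=101 S1=39 S2=42 S3=36 blocked=[]
Op 14: conn=81 S1=39 S2=22 S3=36 blocked=[]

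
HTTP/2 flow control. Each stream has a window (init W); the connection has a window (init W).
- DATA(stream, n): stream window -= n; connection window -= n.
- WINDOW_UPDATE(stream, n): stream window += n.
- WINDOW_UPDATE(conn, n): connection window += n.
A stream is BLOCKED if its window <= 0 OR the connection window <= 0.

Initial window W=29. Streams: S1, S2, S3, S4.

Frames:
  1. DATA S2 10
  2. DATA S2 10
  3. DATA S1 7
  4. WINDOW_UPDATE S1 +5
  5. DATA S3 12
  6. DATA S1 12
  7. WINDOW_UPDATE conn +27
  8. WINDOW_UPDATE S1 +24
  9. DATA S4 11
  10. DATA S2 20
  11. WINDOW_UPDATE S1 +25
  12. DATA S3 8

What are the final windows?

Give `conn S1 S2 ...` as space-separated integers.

Answer: -34 64 -11 9 18

Derivation:
Op 1: conn=19 S1=29 S2=19 S3=29 S4=29 blocked=[]
Op 2: conn=9 S1=29 S2=9 S3=29 S4=29 blocked=[]
Op 3: conn=2 S1=22 S2=9 S3=29 S4=29 blocked=[]
Op 4: conn=2 S1=27 S2=9 S3=29 S4=29 blocked=[]
Op 5: conn=-10 S1=27 S2=9 S3=17 S4=29 blocked=[1, 2, 3, 4]
Op 6: conn=-22 S1=15 S2=9 S3=17 S4=29 blocked=[1, 2, 3, 4]
Op 7: conn=5 S1=15 S2=9 S3=17 S4=29 blocked=[]
Op 8: conn=5 S1=39 S2=9 S3=17 S4=29 blocked=[]
Op 9: conn=-6 S1=39 S2=9 S3=17 S4=18 blocked=[1, 2, 3, 4]
Op 10: conn=-26 S1=39 S2=-11 S3=17 S4=18 blocked=[1, 2, 3, 4]
Op 11: conn=-26 S1=64 S2=-11 S3=17 S4=18 blocked=[1, 2, 3, 4]
Op 12: conn=-34 S1=64 S2=-11 S3=9 S4=18 blocked=[1, 2, 3, 4]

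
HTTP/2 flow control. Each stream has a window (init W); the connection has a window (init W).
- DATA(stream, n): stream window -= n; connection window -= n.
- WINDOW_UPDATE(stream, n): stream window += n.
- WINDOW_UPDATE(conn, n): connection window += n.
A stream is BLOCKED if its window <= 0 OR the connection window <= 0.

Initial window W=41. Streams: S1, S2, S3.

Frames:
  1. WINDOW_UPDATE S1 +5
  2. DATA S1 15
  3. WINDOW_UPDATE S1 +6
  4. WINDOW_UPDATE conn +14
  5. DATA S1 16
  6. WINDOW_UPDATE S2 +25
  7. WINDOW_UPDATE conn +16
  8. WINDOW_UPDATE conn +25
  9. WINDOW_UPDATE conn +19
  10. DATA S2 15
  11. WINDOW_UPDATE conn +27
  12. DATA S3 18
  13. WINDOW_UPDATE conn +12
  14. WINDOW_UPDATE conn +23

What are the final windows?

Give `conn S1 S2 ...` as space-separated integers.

Answer: 113 21 51 23

Derivation:
Op 1: conn=41 S1=46 S2=41 S3=41 blocked=[]
Op 2: conn=26 S1=31 S2=41 S3=41 blocked=[]
Op 3: conn=26 S1=37 S2=41 S3=41 blocked=[]
Op 4: conn=40 S1=37 S2=41 S3=41 blocked=[]
Op 5: conn=24 S1=21 S2=41 S3=41 blocked=[]
Op 6: conn=24 S1=21 S2=66 S3=41 blocked=[]
Op 7: conn=40 S1=21 S2=66 S3=41 blocked=[]
Op 8: conn=65 S1=21 S2=66 S3=41 blocked=[]
Op 9: conn=84 S1=21 S2=66 S3=41 blocked=[]
Op 10: conn=69 S1=21 S2=51 S3=41 blocked=[]
Op 11: conn=96 S1=21 S2=51 S3=41 blocked=[]
Op 12: conn=78 S1=21 S2=51 S3=23 blocked=[]
Op 13: conn=90 S1=21 S2=51 S3=23 blocked=[]
Op 14: conn=113 S1=21 S2=51 S3=23 blocked=[]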